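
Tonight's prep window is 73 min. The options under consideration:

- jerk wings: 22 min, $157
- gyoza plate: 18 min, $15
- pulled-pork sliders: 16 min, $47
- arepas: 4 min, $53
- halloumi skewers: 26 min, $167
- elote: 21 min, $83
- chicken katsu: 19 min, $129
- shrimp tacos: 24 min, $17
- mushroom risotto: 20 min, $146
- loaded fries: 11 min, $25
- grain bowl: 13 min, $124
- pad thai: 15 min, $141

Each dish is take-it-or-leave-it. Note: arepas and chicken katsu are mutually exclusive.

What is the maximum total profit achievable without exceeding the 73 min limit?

568

By profit per min: arepas 13.25, grain bowl 9.54, pad thai 9.40 lead.
Jerk wings + mushroom risotto + grain bowl + pad thai uses 70 of the 73 min and totals 568.
Next best is halloumi skewers + chicken katsu + grain bowl + pad thai at 561 (73 min) — short by 7.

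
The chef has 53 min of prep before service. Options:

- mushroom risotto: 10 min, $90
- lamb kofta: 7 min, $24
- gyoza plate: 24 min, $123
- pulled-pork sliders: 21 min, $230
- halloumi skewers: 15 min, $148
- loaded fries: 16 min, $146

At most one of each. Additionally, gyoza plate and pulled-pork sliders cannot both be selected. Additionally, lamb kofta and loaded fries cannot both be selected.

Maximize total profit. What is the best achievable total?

By profit per min: pulled-pork sliders 10.95, halloumi skewers 9.87, loaded fries 9.12 lead.
The ratio ordering already packs tightly: pulled-pork sliders + halloumi skewers + loaded fries, 52 min, 524.
Runner-up mushroom risotto + lamb kofta + pulled-pork sliders + halloumi skewers tops out at 492.

524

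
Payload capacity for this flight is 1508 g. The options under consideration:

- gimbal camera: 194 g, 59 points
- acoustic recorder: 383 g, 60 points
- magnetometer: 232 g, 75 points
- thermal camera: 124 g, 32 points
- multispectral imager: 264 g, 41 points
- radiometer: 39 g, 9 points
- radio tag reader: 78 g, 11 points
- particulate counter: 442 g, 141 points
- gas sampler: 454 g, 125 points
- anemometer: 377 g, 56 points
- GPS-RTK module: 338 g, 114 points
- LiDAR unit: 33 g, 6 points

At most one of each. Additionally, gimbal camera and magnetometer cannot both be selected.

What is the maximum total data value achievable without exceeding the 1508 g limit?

464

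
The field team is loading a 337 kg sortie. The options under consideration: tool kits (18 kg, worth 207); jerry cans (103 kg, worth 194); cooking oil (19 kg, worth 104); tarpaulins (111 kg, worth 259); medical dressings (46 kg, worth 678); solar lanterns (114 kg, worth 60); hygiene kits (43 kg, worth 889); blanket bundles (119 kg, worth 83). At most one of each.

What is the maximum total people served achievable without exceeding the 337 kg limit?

By people served per kg: hygiene kits 20.67, medical dressings 14.74, tool kits 11.50, cooking oil 5.47 lead.
The ratio heuristic lands on tool kits + cooking oil + tarpaulins + medical dressings + hygiene kits (2137) but leaves 100 kg idle.
The 19 kg tied up in cooking oil is better spent on jerry cans — total rises to 2227 (321 kg).
The closest alternative, tool kits + cooking oil + tarpaulins + medical dressings + hygiene kits, reaches only 2137.

2227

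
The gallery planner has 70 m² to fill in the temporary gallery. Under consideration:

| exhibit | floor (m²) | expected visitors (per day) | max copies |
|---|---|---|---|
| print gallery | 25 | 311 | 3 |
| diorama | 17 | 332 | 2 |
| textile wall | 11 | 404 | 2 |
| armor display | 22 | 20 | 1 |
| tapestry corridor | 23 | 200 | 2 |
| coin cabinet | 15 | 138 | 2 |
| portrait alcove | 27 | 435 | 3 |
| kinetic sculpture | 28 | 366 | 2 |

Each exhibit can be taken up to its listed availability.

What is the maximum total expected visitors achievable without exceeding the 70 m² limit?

1575

Filling by ratio: 2×diorama + 2×textile wall for 1472, with 14 m² left unused.
Replace diorama with portrait alcove: the trade gains 103 net, giving 1575 at 66 m².
The spare 4 m² is too small for any remaining exhibit, and no exchange beats 1575.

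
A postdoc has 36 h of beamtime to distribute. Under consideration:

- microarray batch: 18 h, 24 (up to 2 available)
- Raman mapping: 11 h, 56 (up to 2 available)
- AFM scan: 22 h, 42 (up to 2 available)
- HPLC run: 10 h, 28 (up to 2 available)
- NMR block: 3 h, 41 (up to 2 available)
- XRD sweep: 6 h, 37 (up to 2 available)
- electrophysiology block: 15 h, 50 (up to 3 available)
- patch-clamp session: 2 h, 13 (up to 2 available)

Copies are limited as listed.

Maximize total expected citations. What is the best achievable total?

244

Density check — NMR block 13.67, patch-clamp session 6.50, XRD sweep 6.17 are the best per h.
A density-first pass picks Raman mapping + 2×NMR block + 2×XRD sweep + 2×patch-clamp session — 238 at 33 h.
Replace XRD sweep and patch-clamp session with Raman mapping: the trade gains 6 net, giving 244 at 36 h.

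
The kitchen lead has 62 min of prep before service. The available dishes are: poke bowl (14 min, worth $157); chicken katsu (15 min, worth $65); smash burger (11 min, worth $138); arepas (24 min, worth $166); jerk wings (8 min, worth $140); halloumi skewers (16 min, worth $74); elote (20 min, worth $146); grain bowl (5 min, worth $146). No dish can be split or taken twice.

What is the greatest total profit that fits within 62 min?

747

A density-first pass picks poke bowl + smash burger + jerk wings + elote + grain bowl — 727 at 58 min.
Replace elote with arepas: the trade gains 20 net, giving 747 at 62 min.
An exhaustive check of the 256 subsets confirms 747.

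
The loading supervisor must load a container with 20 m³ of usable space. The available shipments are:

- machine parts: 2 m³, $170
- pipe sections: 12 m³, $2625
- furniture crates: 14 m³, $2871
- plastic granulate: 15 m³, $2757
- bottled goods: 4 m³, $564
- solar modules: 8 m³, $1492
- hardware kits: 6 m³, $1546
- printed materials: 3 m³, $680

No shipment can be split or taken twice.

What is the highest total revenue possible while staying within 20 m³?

The ratio heuristic lands on machine parts + solar modules + hardware kits + printed materials (3888) but leaves 1 m³ idle.
Replace machine parts and solar modules and printed materials with furniture crates: the trade gains 529 net, giving 4417 at 20 m³.

4417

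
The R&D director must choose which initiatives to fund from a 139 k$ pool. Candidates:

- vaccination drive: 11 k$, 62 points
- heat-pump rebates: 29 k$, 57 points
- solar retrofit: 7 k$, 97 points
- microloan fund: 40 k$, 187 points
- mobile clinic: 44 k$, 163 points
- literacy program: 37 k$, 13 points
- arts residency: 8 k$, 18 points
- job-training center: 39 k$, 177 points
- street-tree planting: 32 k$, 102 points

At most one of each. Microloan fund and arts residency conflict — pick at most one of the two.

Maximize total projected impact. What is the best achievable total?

625

Density check — solar retrofit 13.86, vaccination drive 5.64, microloan fund 4.67 are the best per k$.
Best packing: vaccination drive + solar retrofit + microloan fund + job-training center + street-tree planting — 129 k$, 625 total.
The closest alternative, solar retrofit + microloan fund + mobile clinic + job-training center, reaches only 624.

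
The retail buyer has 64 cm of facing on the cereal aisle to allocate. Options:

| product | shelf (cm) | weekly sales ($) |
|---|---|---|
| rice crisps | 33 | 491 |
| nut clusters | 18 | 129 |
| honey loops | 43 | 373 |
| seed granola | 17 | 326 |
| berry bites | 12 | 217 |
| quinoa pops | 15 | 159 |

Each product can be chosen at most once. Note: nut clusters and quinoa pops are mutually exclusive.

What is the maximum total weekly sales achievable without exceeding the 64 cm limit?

Density check — seed granola 19.18, berry bites 18.08, rice crisps 14.88 are the best per cm.
Best packing: rice crisps + seed granola + berry bites — 62 cm, 1034 total.
Nothing else feasible within 64 cm beats 1034.

1034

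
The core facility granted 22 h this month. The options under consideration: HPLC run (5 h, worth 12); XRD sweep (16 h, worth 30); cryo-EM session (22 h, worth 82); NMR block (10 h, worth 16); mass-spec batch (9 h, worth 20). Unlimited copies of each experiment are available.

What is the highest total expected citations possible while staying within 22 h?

Cryo-EM session uses 22 of the 22 h and totals 82.

82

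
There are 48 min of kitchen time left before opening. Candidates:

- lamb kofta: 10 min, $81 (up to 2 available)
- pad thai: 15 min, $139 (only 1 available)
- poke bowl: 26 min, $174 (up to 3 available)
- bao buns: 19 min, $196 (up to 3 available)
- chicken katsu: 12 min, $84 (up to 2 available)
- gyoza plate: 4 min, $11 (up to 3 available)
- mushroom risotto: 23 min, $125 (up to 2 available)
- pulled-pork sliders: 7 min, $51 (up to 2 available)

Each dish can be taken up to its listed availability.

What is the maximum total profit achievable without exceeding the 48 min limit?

473

Taking lamb kofta + 2×bao buns: 48 min used, 473 in profit.
That's the maximum — no swap from here does better than 473.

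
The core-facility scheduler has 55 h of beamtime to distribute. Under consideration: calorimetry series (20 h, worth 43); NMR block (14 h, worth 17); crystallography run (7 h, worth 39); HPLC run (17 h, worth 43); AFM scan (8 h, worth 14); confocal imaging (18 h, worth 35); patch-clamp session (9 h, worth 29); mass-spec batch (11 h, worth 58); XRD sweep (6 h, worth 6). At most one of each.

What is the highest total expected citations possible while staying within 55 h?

183

Taking calorimetry series + crystallography run + HPLC run + mass-spec batch: 55 h used, 183 in expected citations.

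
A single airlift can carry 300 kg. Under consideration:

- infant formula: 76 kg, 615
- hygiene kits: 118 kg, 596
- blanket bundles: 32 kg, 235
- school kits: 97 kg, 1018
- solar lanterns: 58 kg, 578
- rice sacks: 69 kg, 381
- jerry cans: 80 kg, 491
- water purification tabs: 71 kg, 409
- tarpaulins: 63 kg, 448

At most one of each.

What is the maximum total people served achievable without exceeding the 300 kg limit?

Taking the top-ratio supplies first gives infant formula + blanket bundles + school kits + solar lanterns for 2446 (263 kg).
Dropping blanket bundles frees 32 kg; slotting in tarpaulins (63 kg) lifts the total to 2659 at 294 kg.
An exhaustive check of the 512 subsets confirms 2659.

2659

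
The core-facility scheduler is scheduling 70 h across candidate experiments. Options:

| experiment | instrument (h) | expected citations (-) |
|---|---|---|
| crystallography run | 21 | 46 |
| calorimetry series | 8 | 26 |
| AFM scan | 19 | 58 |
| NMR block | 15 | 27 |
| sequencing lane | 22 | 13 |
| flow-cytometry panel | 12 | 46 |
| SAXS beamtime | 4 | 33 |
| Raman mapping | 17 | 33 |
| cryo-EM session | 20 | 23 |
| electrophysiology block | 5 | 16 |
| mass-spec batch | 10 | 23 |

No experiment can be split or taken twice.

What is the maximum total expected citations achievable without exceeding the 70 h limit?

225

Filling by ratio: calorimetry series + AFM scan + flow-cytometry panel + SAXS beamtime + electrophysiology block + mass-spec batch for 202, with 12 h left unused.
The 10 h tied up in mass-spec batch is better spent on crystallography run — total rises to 225 (69 h).
That's the maximum — no swap from here does better than 225.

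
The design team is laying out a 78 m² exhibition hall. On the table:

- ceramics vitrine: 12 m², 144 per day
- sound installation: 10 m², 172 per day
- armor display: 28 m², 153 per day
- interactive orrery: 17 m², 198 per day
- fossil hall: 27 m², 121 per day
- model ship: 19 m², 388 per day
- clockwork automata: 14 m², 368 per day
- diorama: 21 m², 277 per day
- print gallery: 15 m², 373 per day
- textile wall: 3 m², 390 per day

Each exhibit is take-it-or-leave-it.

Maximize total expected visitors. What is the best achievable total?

1889

By expected visitors per m²: textile wall 130.00, clockwork automata 26.29, print gallery 24.87 lead.
A density-first pass picks ceramics vitrine + sound installation + model ship + clockwork automata + print gallery + textile wall — 1835 at 73 m².
The 12 m² tied up in ceramics vitrine is better spent on interactive orrery — total rises to 1889 (78 m²).
That's the maximum — no swap from here does better than 1889.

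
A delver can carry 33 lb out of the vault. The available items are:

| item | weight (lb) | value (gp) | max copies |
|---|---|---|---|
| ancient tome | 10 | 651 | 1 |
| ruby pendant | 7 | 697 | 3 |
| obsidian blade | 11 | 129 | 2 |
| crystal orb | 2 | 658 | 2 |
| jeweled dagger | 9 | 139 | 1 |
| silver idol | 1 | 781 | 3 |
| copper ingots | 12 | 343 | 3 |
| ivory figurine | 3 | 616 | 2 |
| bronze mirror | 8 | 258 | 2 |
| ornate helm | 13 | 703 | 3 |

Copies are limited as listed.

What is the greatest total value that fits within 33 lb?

6366

The ratio heuristic lands on 2×ruby pendant + 2×crystal orb + 3×silver idol + 2×ivory figurine (6285) but leaves 6 lb idle.
The 3 lb tied up in ivory figurine is better spent on ruby pendant — total rises to 6366 (31 lb).
No other feasible combination exceeds 6366.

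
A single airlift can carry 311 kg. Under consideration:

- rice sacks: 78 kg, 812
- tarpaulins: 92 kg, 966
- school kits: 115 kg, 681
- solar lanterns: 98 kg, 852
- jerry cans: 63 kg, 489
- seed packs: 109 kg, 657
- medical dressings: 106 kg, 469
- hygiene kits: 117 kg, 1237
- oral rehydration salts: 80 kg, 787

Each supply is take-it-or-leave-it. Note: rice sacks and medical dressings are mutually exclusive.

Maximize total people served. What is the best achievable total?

Filling by ratio: rice sacks + tarpaulins + hygiene kits for 3015, with 24 kg left unused.
Replace rice sacks with solar lanterns: the trade gains 40 net, giving 3055 at 307 kg.
Next best is rice sacks + tarpaulins + hygiene kits at 3015 (287 kg) — short by 40.

3055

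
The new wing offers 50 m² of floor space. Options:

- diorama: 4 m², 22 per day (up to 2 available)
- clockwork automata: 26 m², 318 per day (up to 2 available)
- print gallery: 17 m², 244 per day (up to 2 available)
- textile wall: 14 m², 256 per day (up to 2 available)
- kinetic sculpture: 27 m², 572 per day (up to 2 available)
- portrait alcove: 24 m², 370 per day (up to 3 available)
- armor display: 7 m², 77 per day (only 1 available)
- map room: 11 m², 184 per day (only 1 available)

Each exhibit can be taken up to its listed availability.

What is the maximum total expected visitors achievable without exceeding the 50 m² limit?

Ranking by ratio (expected visitors/m²): kinetic sculpture 21.19, textile wall 18.29, map room 16.73.
Best packing: textile wall + kinetic sculpture + armor display — 48 m², 905 total.
No other feasible combination exceeds 905.

905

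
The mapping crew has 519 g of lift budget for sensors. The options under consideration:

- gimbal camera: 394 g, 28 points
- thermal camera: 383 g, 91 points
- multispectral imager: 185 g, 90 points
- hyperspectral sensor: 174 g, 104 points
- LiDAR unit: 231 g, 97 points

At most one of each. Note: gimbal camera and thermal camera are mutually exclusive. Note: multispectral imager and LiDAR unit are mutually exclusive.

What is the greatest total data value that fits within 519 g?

201

Greedy by ratio would take multispectral imager + hyperspectral sensor: 359 g used, total 194.
Dropping multispectral imager frees 185 g; slotting in LiDAR unit (231 g) lifts the total to 201 at 405 g.
Runner-up multispectral imager + hyperspectral sensor tops out at 194.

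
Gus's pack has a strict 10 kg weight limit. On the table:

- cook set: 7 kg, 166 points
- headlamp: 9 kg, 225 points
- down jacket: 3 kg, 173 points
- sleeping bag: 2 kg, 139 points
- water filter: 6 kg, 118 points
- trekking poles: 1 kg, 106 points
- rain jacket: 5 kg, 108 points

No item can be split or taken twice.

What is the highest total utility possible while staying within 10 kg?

420

The ratio heuristic lands on down jacket + sleeping bag + trekking poles (418) but leaves 4 kg idle.
Dropping trekking poles frees 1 kg; slotting in rain jacket (5 kg) lifts the total to 420 at 10 kg.
Every other selection either busts 10 kg or fails to beat 420.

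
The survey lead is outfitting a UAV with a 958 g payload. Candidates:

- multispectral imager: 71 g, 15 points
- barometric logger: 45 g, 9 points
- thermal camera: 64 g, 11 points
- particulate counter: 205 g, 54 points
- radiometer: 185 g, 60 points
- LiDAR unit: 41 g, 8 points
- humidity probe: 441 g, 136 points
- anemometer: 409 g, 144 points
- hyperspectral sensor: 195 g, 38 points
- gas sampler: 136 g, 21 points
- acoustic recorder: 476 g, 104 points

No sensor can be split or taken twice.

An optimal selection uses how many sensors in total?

Optimal total is 299.
One optimal bundle: thermal camera + LiDAR unit + humidity probe + anemometer (955 g).
All optima have 4 sensors.

4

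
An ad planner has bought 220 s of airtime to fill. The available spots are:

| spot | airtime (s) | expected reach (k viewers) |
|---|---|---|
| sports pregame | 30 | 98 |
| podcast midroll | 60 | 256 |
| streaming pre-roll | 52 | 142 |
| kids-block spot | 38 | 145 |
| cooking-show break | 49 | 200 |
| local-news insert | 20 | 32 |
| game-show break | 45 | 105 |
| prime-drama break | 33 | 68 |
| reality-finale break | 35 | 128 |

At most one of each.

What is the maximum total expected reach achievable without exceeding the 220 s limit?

Best packing: sports pregame + podcast midroll + kids-block spot + cooking-show break + reality-finale break — 212 s, 827 total.

827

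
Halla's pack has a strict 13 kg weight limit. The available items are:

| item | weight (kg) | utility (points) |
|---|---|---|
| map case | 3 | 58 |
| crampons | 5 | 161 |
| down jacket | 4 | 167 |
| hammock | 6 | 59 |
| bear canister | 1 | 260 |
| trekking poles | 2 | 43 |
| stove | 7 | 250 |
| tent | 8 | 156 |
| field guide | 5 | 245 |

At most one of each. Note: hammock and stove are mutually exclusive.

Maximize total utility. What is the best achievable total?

755

By utility per kg: bear canister 260.00, field guide 49.00, down jacket 41.75, stove 35.71 lead.
Taking the top-ratio items first gives down jacket + bear canister + trekking poles + field guide for 715 (12 kg).
Dropping down jacket and trekking poles frees 6 kg; slotting in stove (7 kg) lifts the total to 755 at 13 kg.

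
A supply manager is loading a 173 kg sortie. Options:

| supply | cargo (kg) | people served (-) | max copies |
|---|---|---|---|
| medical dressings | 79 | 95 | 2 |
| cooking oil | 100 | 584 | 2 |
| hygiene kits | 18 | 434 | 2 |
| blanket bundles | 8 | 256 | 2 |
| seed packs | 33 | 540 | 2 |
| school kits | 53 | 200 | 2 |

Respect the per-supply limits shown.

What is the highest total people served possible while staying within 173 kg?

2660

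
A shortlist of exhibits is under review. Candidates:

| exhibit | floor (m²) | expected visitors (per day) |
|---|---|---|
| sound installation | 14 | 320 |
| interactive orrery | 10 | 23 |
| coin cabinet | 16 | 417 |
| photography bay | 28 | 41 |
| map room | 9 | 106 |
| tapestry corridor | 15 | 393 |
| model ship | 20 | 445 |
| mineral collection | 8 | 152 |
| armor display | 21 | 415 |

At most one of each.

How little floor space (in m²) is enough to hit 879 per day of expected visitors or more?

38

Minimise m² subject to total expected visitors ≥ 879.
Taking sound installation + coin cabinet + mineral collection gives 889 (≥ 879) for 38 m².
No combination under 38 m² hits 879.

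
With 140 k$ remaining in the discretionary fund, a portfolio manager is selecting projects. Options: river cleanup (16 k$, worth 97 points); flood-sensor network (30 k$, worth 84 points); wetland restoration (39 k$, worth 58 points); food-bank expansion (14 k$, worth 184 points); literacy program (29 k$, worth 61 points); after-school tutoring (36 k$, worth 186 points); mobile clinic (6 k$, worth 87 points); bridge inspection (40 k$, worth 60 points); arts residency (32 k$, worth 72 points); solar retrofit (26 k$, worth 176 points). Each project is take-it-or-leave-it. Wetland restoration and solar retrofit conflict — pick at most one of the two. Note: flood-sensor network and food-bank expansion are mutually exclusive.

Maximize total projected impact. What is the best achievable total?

802

Ranking by ratio (projected impact/k$): mobile clinic 14.50, food-bank expansion 13.14, solar retrofit 6.77, river cleanup 6.06.
River cleanup + food-bank expansion + after-school tutoring + mobile clinic + arts residency + solar retrofit uses 130 of the 140 k$ and totals 802.
No other feasible combination exceeds 802.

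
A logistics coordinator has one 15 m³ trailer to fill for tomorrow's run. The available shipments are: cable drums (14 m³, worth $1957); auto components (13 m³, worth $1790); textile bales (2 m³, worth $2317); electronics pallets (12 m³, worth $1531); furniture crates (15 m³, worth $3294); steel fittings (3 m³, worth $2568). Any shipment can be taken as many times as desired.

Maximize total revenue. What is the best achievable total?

16470

Filling by ratio: 7×textile bales for 16219, with 1 m³ left unused.
The 2 m³ tied up in textile bales is better spent on steel fittings — total rises to 16470 (15 m³).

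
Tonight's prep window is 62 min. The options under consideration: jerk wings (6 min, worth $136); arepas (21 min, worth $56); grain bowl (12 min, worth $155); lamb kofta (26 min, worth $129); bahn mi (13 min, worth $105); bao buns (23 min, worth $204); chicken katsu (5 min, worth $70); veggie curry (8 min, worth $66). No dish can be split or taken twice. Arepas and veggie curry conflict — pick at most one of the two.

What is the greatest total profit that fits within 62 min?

A density-first pass picks jerk wings + grain bowl + bao buns + chicken katsu + veggie curry — 631 at 54 min.
The 8 min tied up in veggie curry is better spent on bahn mi — total rises to 670 (59 min).
The closest alternative, jerk wings + grain bowl + bahn mi + bao buns + veggie curry, reaches only 666.

670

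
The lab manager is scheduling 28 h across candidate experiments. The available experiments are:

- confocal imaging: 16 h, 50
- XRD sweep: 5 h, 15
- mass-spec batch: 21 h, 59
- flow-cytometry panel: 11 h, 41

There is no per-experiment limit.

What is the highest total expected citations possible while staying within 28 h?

97

Density check — flow-cytometry panel 3.73, confocal imaging 3.12, XRD sweep 3.00 are the best per h.
Taking XRD sweep + 2×flow-cytometry panel: 27 h used, 97 in expected citations.
Nothing else within 28 h beats 97.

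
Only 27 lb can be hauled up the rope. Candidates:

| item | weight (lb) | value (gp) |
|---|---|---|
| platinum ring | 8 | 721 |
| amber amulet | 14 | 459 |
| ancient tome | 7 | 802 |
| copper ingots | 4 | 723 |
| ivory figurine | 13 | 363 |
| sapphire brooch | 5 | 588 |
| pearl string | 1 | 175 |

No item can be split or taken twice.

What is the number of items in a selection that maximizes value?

The maximum value within 27 lb is 3009.
For example platinum ring + ancient tome + copper ingots + sapphire brooch + pearl string achieves it, using 25 lb.
All optima have 5 items.

5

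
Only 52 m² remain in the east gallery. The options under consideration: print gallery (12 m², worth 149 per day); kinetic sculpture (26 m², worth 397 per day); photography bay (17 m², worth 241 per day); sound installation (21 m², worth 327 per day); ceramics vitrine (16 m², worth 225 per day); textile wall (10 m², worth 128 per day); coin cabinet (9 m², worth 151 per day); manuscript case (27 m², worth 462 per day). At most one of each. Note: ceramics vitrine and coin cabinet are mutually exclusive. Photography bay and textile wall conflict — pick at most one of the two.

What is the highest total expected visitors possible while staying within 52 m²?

Taking kinetic sculpture + photography bay + coin cabinet: 52 m² used, 789 in expected visitors.
That's the maximum — no feasible swap from here does better than 789.

789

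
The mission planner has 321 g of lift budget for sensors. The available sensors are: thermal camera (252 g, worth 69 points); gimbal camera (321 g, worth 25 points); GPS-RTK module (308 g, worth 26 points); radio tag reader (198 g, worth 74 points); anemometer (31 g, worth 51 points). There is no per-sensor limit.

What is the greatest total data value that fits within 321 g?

510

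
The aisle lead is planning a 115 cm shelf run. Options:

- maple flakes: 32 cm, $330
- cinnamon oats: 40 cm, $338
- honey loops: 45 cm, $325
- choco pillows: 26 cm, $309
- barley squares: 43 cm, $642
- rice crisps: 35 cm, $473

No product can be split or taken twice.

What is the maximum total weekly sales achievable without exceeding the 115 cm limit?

1445

Ranking by ratio (weekly sales/cm): barley squares 14.93, rice crisps 13.51, choco pillows 11.88, maple flakes 10.31.
A density-first pass picks choco pillows + barley squares + rice crisps — 1424 at 104 cm.
Dropping choco pillows frees 26 cm; slotting in maple flakes (32 cm) lifts the total to 1445 at 110 cm.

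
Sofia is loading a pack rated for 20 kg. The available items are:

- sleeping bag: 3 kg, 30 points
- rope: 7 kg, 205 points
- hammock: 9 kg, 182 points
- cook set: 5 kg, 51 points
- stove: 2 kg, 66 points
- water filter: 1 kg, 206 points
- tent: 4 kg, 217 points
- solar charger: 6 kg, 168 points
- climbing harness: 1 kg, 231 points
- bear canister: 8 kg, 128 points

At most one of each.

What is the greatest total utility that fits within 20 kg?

1027

Ranking by ratio (utility/kg): climbing harness 231.00, water filter 206.00, tent 54.25, stove 33.00.
Taking the top-ratio items first gives rope + cook set + stove + water filter + tent + climbing harness for 976 (20 kg).
Replace cook set and stove with solar charger: the trade gains 51 net, giving 1027 at 19 kg.
Runner-up rope + cook set + stove + water filter + tent + climbing harness tops out at 976.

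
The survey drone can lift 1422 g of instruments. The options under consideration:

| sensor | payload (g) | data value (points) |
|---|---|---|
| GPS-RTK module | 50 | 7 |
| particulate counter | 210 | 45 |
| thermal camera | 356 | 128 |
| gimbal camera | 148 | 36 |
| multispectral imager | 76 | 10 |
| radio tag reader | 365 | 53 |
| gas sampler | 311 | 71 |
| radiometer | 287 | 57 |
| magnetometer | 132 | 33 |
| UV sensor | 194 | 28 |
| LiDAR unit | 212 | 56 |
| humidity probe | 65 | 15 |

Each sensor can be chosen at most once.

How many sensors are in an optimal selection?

7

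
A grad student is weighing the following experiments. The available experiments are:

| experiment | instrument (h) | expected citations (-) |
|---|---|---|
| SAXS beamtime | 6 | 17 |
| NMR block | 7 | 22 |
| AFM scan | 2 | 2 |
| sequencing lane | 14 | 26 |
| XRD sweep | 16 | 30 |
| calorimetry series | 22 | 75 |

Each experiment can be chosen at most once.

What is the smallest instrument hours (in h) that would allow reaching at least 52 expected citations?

Look for the lowest-instrument combination reaching 52.
Taking calorimetry series gives 75 (≥ 52) for 22 h.
Below 22 h the best achievable stays under 52.

22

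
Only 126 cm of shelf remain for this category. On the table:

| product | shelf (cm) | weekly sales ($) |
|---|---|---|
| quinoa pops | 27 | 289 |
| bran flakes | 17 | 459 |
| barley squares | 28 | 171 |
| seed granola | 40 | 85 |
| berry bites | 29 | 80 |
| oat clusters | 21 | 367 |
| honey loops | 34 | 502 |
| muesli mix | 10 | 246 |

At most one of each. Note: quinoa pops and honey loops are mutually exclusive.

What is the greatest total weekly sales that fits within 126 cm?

1745

Taking bran flakes + barley squares + oat clusters + honey loops + muesli mix: 110 cm used, 1745 in weekly sales.
Nothing else feasible within 126 cm beats 1745.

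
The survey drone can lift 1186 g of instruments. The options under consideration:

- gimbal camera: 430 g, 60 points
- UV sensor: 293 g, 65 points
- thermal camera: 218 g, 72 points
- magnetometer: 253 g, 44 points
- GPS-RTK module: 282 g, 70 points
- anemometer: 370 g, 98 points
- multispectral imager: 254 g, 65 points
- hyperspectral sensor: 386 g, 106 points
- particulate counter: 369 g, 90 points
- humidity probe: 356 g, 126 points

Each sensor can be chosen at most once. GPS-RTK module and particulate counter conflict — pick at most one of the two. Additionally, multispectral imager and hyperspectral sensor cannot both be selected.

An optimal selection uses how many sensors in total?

4

Best achievable data value is 333.
For example UV sensor + thermal camera + GPS-RTK module + humidity probe achieves it, using 1149 g.
All optima have 4 sensors.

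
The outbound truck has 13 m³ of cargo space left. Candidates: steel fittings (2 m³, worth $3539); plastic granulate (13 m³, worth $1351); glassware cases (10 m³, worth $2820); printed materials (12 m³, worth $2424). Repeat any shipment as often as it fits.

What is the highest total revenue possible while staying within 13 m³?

The ratio ordering already packs tightly: 6×steel fittings, 12 m³, 21234.
Every other selection either busts 13 m³ or fails to beat 21234.

21234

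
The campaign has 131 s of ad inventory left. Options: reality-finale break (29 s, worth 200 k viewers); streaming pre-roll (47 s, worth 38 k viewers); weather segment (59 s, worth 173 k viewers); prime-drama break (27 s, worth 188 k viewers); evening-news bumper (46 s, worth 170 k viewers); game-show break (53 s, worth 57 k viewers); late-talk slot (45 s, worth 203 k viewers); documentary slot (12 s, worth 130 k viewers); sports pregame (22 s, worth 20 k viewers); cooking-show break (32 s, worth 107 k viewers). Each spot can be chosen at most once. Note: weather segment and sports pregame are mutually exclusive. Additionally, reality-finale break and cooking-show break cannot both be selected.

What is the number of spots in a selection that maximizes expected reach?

4

Optimal total is 721.
For example reality-finale break + prime-drama break + late-talk slot + documentary slot achieves it, using 113 s.
Any selection reaching 721 contains exactly 4 spots.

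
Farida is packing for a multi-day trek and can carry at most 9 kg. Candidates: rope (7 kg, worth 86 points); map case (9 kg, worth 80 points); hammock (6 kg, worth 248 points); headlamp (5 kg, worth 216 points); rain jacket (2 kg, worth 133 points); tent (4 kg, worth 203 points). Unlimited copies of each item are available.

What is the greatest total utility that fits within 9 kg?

532

Best packing: 4×rain jacket — 8 kg, 532 total.
Every other selection either busts 9 kg or fails to beat 532.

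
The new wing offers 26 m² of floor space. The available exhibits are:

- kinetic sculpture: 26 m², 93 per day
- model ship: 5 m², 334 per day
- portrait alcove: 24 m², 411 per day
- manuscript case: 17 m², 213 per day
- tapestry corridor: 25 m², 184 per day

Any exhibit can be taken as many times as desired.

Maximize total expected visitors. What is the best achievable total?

1670

Best packing: 5×model ship — 25 m², 1670 total.
That's the maximum — no swap from here does better than 1670.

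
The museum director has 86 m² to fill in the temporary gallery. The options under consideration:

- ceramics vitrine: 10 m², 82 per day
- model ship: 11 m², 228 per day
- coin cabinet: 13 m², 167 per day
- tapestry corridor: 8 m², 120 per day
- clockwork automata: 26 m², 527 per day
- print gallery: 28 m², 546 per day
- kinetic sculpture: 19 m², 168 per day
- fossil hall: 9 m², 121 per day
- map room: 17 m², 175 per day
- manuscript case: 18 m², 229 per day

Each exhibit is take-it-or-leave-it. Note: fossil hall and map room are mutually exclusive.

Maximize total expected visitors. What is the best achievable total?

1588

Taking the top-ratio exhibits first gives model ship + tapestry corridor + clockwork automata + print gallery + fossil hall for 1542 (82 m²).
Dropping fossil hall frees 9 m²; slotting in coin cabinet (13 m²) lifts the total to 1588 at 86 m².
That's the maximum — no feasible swap from here does better than 1588.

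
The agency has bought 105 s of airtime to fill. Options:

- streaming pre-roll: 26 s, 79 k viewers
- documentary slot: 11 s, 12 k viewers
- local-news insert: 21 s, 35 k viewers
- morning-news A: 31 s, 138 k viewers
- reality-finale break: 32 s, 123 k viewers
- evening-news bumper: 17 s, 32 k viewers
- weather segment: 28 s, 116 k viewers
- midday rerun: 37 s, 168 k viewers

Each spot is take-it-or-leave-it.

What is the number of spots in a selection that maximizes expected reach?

Best achievable expected reach is 429.
morning-news A + reality-finale break + midday rerun hits 429 at 100 s.
All optima have 3 spots.

3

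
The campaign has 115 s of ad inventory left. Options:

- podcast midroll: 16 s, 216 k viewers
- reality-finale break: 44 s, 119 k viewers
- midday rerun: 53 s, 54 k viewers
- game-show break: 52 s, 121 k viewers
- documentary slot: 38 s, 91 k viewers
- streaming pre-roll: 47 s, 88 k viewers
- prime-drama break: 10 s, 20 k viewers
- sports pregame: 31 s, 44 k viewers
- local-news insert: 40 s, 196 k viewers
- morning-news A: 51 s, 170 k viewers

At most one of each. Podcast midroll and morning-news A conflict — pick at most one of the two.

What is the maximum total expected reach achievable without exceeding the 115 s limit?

551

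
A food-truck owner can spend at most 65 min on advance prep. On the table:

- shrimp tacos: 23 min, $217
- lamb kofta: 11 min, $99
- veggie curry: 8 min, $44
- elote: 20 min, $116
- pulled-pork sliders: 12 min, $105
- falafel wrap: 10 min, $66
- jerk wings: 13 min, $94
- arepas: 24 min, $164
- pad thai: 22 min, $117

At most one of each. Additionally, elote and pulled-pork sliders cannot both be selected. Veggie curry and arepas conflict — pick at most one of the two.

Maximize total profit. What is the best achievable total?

Greedy by ratio would take shrimp tacos + lamb kofta + pulled-pork sliders + jerk wings: 59 min used, total 515.
The 13 min tied up in jerk wings is better spent on veggie curry + falafel wrap — total rises to 531 (64 min).
That's the maximum — no feasible swap from here does better than 531.

531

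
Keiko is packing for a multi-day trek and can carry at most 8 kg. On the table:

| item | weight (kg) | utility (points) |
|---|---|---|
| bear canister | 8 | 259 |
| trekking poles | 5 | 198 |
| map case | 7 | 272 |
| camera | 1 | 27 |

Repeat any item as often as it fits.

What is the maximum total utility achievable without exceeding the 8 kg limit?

By utility per kg: trekking poles 39.60, map case 38.86, bear canister 32.38, camera 27.00 lead.
A density-first pass picks trekking poles + 3×camera — 279 at 8 kg.
The 7 kg tied up in trekking poles and 2×camera is better spent on map case — total rises to 299 (8 kg).
Every other selection either busts 8 kg or fails to beat 299.

299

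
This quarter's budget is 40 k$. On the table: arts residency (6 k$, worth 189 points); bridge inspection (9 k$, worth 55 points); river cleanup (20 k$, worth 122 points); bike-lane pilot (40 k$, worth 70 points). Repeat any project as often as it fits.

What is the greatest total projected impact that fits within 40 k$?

Taking 6×arts residency: 36 k$ used, 1134 in projected impact.
The spare 4 k$ is too small for any remaining project, and no exchange beats 1134.

1134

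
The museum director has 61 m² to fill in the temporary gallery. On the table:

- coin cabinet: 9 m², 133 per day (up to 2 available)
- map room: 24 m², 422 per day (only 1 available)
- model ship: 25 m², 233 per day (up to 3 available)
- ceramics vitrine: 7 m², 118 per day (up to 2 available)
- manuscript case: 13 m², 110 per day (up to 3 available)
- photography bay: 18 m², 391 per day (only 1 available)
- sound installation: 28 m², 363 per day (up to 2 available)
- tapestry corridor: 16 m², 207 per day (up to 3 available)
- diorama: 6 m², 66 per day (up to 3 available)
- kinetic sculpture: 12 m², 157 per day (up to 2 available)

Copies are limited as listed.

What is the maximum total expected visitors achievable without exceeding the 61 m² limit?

The ratio heuristic lands on map room + 2×ceramics vitrine + photography bay (1049) but leaves 5 m² idle.
Replace ceramics vitrine with kinetic sculpture: the trade gains 39 net, giving 1088 at 61 m².

1088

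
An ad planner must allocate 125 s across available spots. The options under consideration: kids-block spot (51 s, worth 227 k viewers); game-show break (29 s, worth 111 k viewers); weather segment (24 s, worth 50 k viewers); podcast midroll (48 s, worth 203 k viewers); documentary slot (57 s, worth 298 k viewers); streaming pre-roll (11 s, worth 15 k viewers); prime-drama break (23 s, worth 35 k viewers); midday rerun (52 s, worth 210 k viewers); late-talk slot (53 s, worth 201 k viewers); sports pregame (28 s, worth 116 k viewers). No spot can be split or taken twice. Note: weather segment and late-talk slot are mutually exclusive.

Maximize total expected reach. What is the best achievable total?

540

Density check — documentary slot 5.23, kids-block spot 4.45, podcast midroll 4.23 are the best per s.
Kids-block spot + documentary slot + streaming pre-roll uses 119 of the 125 s and totals 540.
Game-show break + documentary slot + streaming pre-roll + sports pregame (125 s) also reaches 540 — a tie, but nothing goes higher.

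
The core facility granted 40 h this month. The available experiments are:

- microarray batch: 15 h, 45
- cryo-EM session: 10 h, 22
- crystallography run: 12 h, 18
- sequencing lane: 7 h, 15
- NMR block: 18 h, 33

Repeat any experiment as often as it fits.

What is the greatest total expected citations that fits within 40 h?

112

Ranking by ratio (expected citations/h): microarray batch 3.00, cryo-EM session 2.20, sequencing lane 2.14.
Best packing: 2×microarray batch + cryo-EM session — 40 h, 112 total.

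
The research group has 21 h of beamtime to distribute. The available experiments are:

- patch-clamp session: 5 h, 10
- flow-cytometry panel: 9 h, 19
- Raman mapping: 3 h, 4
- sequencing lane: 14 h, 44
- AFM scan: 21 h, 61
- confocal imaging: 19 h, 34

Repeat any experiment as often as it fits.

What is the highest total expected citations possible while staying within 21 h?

61

By expected citations per h: sequencing lane 3.14, AFM scan 2.90, flow-cytometry panel 2.11, patch-clamp session 2.00 lead.
Greedy by ratio would take patch-clamp session + sequencing lane: 19 h used, total 54.
Dropping patch-clamp session and sequencing lane frees 19 h; slotting in AFM scan (21 h) lifts the total to 61 at 21 h.
No other feasible combination exceeds 61.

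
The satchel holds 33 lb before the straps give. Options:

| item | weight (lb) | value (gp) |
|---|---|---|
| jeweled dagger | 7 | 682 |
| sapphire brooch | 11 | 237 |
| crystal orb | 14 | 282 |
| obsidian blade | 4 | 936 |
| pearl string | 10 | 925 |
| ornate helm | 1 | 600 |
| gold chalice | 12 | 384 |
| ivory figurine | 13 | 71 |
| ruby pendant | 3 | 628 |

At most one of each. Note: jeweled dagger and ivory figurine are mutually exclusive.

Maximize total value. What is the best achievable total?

3771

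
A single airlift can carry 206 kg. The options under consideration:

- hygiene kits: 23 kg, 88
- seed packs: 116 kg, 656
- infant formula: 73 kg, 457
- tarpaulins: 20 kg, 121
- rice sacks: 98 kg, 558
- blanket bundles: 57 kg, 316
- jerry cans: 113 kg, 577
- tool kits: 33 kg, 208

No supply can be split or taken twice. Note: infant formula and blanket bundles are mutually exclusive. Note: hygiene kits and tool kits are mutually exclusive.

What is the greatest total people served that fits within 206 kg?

Taking infant formula + rice sacks + tool kits: 204 kg used, 1223 in people served.
The spare 2 kg is too small for any remaining supply, and no feasible exchange beats 1223.

1223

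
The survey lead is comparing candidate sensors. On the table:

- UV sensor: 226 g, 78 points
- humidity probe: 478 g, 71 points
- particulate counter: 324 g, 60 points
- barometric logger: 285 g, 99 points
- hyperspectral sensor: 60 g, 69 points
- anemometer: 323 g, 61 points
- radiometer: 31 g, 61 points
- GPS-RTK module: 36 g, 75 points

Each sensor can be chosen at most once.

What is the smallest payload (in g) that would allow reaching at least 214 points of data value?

Minimise g subject to total data value ≥ 214.
Taking UV sensor + radiometer + GPS-RTK module gives 214 (≥ 214) for 293 g.
No combination under 293 g hits 214.

293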